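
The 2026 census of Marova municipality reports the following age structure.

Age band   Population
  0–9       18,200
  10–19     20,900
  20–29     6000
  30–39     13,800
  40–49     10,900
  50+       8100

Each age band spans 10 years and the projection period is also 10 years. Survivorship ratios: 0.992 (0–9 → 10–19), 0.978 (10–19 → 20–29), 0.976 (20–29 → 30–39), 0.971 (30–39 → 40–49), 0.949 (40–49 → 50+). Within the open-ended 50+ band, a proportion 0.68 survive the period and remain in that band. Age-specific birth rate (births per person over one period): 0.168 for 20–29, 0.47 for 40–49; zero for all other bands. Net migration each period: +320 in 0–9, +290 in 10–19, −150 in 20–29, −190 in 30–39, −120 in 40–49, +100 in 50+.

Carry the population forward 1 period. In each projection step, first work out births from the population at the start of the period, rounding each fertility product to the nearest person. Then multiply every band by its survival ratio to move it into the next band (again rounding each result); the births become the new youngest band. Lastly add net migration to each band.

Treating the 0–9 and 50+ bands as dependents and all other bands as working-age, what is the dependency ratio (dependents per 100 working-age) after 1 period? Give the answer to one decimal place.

Period 1.
Births: 6000 × 0.168 = 1008, 10900 × 0.47 = 5123 → total 6131
10–19: 18200 × 0.992 = 18054
20–29: 20900 × 0.978 = 20440
30–39: 6000 × 0.976 = 5856
40–49: 13800 × 0.971 = 13400
50+: 10900 × 0.949 + 8100 × 0.68 = 10344 + 5508 = 15852
Net migration: 0–9 + 320 → 6451; 10–19 + 290 → 18344; 20–29 − 150 → 20290; 30–39 − 190 → 5666; 40–49 − 120 → 13280; 50+ + 100 → 15952
Giving 6451 / 18344 / 20290 / 5666 / 13280 / 15952.
Dependents (band 0–9 + band 50+) = 6451 + 15952 = 22403; working-age = 57580; ratio = 22403/57580 × 100 = 38.9

38.9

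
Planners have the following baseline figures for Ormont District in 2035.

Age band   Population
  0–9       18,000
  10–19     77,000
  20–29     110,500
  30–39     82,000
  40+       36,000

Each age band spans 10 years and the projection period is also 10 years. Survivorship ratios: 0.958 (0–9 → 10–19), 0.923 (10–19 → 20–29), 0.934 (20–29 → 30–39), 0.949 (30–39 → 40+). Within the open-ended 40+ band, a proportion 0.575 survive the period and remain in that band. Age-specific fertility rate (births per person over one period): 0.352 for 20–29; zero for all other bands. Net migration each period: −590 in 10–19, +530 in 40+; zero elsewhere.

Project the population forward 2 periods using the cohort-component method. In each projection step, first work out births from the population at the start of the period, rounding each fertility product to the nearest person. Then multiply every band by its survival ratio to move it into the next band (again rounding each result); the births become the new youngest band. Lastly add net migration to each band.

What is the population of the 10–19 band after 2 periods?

36672

[period 1]
Births: 110500 × 0.352 = 38896
10–19: 18000 × 0.958 = 17244
20–29: 77000 × 0.923 = 71071
30–39: 110500 × 0.934 = 103207
40+: 82000 × 0.949 + 36000 × 0.575 = 77818 + 20700 = 98518
Net migration: 10–19 − 590 → 16654; 40+ + 530 → 99048
→ [38896, 16654, 71071, 103207, 99048]
[period 2]
Births: 71071 × 0.352 = 25017
10–19: 38896 × 0.958 = 37262
20–29: 16654 × 0.923 = 15372
30–39: 71071 × 0.934 = 66380
40+: 103207 × 0.949 + 99048 × 0.575 = 97943 + 56953 = 154896
Net migration: 10–19 − 590 → 36672; 40+ + 530 → 155426
→ [25017, 36672, 15372, 66380, 155426]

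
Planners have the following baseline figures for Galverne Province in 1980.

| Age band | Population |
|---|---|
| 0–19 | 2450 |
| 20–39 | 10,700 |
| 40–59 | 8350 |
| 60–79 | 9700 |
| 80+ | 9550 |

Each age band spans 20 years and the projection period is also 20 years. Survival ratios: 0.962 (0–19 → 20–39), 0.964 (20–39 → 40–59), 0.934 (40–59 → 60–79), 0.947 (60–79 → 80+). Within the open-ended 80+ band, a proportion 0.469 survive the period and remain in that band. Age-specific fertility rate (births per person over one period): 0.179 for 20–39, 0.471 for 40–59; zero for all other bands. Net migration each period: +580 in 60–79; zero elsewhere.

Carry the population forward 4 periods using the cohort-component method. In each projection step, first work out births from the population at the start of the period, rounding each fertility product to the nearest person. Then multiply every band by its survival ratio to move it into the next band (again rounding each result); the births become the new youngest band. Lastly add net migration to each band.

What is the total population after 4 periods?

26253

Let group 1 be 0–19 through group 5 = 80+.
— Period 1 —
Births: 10700 × 0.179 = 1915  |  8350 × 0.471 = 3933 → 5848
Group 2: 2450 × 0.962 = 2357
Group 3: 10700 × 0.964 = 10315
Group 4: 8350 × 0.934 = 7799
Group 5: 9700 × 0.947 + 9550 × 0.469 = 9186 + 4479 = 13665
Net migration: Group 4 + 580 → 8379
Population now: 0–19=5848, 20–39=2357, 40–59=10315, 60–79=8379, 80+=13665
— Period 2 —
Births: 2357 × 0.179 = 422  |  10315 × 0.471 = 4858 → 5280
Group 2: 5848 × 0.962 = 5626
Group 3: 2357 × 0.964 = 2272
Group 4: 10315 × 0.934 = 9634
Group 5: 8379 × 0.947 + 13665 × 0.469 = 7935 + 6409 = 14344
Net migration: Group 4 + 580 → 10214
Population now: 0–19=5280, 20–39=5626, 40–59=2272, 60–79=10214, 80+=14344
— Period 3 —
Births: 5626 × 0.179 = 1007  |  2272 × 0.471 = 1070 → 2077
Group 2: 5280 × 0.962 = 5079
Group 3: 5626 × 0.964 = 5423
Group 4: 2272 × 0.934 = 2122
Group 5: 10214 × 0.947 + 14344 × 0.469 = 9673 + 6727 = 16400
Net migration: Group 4 + 580 → 2702
Population now: 0–19=2077, 20–39=5079, 40–59=5423, 60–79=2702, 80+=16400
— Period 4 —
Births: 5079 × 0.179 = 909  |  5423 × 0.471 = 2554 → 3463
Group 2: 2077 × 0.962 = 1998
Group 3: 5079 × 0.964 = 4896
Group 4: 5423 × 0.934 = 5065
Group 5: 2702 × 0.947 + 16400 × 0.469 = 2559 + 7692 = 10251
Net migration: Group 4 + 580 → 5645
Population now: 0–19=3463, 20–39=1998, 40–59=4896, 60–79=5645, 80+=10251
Total after period 4: 3463 + 1998 + 4896 + 5645 + 10251 = 26253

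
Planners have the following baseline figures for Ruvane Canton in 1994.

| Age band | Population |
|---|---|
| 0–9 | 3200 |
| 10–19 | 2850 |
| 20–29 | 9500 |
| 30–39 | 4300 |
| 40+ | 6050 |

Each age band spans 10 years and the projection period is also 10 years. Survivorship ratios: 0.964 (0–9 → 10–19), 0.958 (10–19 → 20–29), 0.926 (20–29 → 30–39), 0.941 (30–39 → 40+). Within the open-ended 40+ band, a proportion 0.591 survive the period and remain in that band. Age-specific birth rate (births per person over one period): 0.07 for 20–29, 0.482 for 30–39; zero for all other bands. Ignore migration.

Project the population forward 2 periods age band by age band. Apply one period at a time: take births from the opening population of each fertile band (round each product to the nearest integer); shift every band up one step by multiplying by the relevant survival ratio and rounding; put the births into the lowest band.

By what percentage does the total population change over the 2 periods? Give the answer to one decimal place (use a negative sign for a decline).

-2.2

After projecting period 1:
Births: 9500 × 0.07 = 665, 4300 × 0.482 = 2073 — total 2738
10–19: 3200 × 0.964 = 3085
20–29: 2850 × 0.958 = 2730
30–39: 9500 × 0.926 = 8797
40+: 4300 × 0.941 + 6050 × 0.591 = 4046 + 3576 = 7622
→ [2738, 3085, 2730, 8797, 7622]
After projecting period 2:
Births: 2730 × 0.07 = 191, 8797 × 0.482 = 4240 — total 4431
10–19: 2738 × 0.964 = 2639
20–29: 3085 × 0.958 = 2955
30–39: 2730 × 0.926 = 2528
40+: 8797 × 0.941 + 7622 × 0.591 = 8278 + 4505 = 12783
→ [4431, 2639, 2955, 2528, 12783]
Total: 25900 → 25336; change = -564; percentage change = -2.2%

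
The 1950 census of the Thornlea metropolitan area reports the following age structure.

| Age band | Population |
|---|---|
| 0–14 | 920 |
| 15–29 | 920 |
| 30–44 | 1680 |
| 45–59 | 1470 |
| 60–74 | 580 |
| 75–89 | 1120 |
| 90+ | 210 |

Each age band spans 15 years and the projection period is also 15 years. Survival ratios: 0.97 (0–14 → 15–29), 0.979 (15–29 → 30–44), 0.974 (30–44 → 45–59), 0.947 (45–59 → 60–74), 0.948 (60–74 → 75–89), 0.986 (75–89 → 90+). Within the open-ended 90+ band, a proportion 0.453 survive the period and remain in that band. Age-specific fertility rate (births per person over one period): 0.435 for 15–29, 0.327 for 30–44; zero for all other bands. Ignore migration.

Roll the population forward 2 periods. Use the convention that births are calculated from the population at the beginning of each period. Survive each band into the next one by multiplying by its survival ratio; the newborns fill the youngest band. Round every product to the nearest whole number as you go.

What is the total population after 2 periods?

[period 1]
Births: 920 × 0.435 = 400, 1680 × 0.327 = 549 → 949
15–29: 920 × 0.97 = 892
30–44: 920 × 0.979 = 901
45–59: 1680 × 0.974 = 1636
60–74: 1470 × 0.947 = 1392
75–89: 580 × 0.948 = 550
90+: 1120 × 0.986 + 210 × 0.453 = 1104 + 95 = 1199
End of period: [949, 892, 901, 1636, 1392, 550, 1199]
[period 2]
Births: 892 × 0.435 = 388, 901 × 0.327 = 295 → 683
15–29: 949 × 0.97 = 921
30–44: 892 × 0.979 = 873
45–59: 901 × 0.974 = 878
60–74: 1636 × 0.947 = 1549
75–89: 1392 × 0.948 = 1320
90+: 550 × 0.986 + 1199 × 0.453 = 542 + 543 = 1085
End of period: [683, 921, 873, 878, 1549, 1320, 1085]
Total after period 2: 683 + 921 + 873 + 878 + 1549 + 1320 + 1085 = 7309

7309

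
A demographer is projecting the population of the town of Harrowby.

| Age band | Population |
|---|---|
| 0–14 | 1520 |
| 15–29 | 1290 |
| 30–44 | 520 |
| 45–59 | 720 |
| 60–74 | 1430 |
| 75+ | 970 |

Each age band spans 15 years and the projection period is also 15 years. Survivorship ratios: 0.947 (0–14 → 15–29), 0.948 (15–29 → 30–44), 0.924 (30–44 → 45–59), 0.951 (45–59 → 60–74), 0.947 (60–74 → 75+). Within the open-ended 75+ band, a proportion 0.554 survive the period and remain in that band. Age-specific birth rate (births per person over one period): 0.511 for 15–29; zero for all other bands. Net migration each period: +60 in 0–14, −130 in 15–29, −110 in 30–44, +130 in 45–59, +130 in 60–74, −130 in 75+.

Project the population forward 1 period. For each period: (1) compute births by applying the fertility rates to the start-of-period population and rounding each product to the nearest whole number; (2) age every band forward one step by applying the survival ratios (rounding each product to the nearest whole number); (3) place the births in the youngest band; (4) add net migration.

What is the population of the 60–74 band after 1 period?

815

Period 1:
Births: 1290 * 0.511 = 659
15–29: 1520 * 0.947 = 1439
30–44: 1290 * 0.948 = 1223
45–59: 520 * 0.924 = 480
60–74: 720 * 0.951 = 685
75+: 1430 * 0.947 + 970 * 0.554 = 1354 + 537 = 1891
Net migration: 0–14 + 60 → 719; 15–29 − 130 → 1309; 30–44 − 110 → 1113; 45–59 + 130 → 610; 60–74 + 130 → 815; 75+ − 130 → 1761
Giving 719 / 1309 / 1113 / 610 / 815 / 1761.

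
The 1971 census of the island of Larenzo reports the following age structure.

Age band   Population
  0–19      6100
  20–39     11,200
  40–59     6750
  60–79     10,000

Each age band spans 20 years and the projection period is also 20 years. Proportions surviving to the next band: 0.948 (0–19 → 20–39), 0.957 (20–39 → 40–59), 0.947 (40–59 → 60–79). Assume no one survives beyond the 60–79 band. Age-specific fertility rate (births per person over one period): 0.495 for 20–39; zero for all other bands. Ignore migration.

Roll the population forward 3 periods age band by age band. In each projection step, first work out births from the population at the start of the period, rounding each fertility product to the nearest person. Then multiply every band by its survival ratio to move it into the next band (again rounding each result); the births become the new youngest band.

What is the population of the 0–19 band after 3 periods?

(Bands numbered youngest = 1 to oldest = 4.)
Period 1:
Births: 11200 * 0.495 = 5544
Band 2: 6100 * 0.948 = 5783
Band 3: 11200 * 0.957 = 10718
Band 4: 6750 * 0.947 = 6392
End of period: [5544, 5783, 10718, 6392]
Period 2:
Births: 5783 * 0.495 = 2863
Band 2: 5544 * 0.948 = 5256
Band 3: 5783 * 0.957 = 5534
Band 4: 10718 * 0.947 = 10150
End of period: [2863, 5256, 5534, 10150]
Period 3:
Births: 5256 * 0.495 = 2602
Band 2: 2863 * 0.948 = 2714
Band 3: 5256 * 0.957 = 5030
Band 4: 5534 * 0.947 = 5241
End of period: [2602, 2714, 5030, 5241]

2602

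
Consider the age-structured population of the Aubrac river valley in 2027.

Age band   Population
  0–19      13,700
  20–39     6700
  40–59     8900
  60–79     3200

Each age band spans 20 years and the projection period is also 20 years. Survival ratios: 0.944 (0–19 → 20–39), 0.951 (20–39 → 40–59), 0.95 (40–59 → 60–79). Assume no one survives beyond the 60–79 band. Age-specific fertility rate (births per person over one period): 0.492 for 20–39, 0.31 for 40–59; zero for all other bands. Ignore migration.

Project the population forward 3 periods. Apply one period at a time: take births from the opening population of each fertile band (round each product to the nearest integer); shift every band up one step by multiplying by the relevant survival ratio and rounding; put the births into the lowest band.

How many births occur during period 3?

6625

[period 1]
Births: 6700 × 0.492 = 3296, 8900 × 0.31 = 2759 — total 6055
20–39: 13700 × 0.944 = 12933
40–59: 6700 × 0.951 = 6372
60–79: 8900 × 0.95 = 8455
End of period: [6055, 12933, 6372, 8455]
[period 2]
Births: 12933 × 0.492 = 6363, 6372 × 0.31 = 1975 — total 8338
20–39: 6055 × 0.944 = 5716
40–59: 12933 × 0.951 = 12299
60–79: 6372 × 0.95 = 6053
End of period: [8338, 5716, 12299, 6053]
[period 3]
Births: 5716 × 0.492 = 2812, 12299 × 0.31 = 3813 — total 6625
20–39: 8338 × 0.944 = 7871
40–59: 5716 × 0.951 = 5436
60–79: 12299 × 0.95 = 11684
End of period: [6625, 7871, 5436, 11684]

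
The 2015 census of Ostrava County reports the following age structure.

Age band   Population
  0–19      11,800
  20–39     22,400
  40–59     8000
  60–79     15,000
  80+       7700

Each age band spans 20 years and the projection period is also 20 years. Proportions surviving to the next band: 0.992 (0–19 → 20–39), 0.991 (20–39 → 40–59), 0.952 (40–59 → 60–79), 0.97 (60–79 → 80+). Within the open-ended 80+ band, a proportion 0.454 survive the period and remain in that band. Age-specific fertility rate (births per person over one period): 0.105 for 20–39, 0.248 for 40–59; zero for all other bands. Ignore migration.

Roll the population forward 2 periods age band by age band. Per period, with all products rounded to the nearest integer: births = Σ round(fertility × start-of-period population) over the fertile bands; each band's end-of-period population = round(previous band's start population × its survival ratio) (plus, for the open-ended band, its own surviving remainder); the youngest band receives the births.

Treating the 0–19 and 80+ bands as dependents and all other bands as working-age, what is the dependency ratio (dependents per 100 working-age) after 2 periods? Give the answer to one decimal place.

Period 1.
Births: 22400 × 0.105 = 2352 ; 8000 × 0.248 = 1984 — total 4336
20–39: 11800 × 0.992 = 11706
40–59: 22400 × 0.991 = 22198
60–79: 8000 × 0.952 = 7616
80+: 15000 × 0.97 + 7700 × 0.454 = 14550 + 3496 = 18046
Population now: 0–19=4336, 20–39=11706, 40–59=22198, 60–79=7616, 80+=18046
Period 2.
Births: 11706 × 0.105 = 1229 ; 22198 × 0.248 = 5505 — total 6734
20–39: 4336 × 0.992 = 4301
40–59: 11706 × 0.991 = 11601
60–79: 22198 × 0.952 = 21132
80+: 7616 × 0.97 + 18046 × 0.454 = 7388 + 8193 = 15581
Population now: 0–19=6734, 20–39=4301, 40–59=11601, 60–79=21132, 80+=15581
Dependents (band 0–19 + band 80+) = 6734 + 15581 = 22315; working-age = 37034; ratio = 22315/37034 × 100 = 60.3

60.3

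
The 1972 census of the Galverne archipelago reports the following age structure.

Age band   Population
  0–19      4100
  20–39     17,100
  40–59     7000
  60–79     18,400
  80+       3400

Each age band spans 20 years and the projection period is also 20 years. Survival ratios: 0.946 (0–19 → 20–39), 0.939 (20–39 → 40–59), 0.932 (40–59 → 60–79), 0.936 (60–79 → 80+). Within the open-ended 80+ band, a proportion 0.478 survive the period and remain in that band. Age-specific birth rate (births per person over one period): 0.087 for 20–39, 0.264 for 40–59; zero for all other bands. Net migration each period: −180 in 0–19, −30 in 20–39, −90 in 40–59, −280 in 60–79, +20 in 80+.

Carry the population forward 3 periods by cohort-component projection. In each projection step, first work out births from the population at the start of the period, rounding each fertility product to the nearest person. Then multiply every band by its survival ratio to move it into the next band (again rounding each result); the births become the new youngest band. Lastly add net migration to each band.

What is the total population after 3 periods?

31602

Period 1.
Births: 17100 × 0.087 = 1488 ; 7000 × 0.264 = 1848 ⇒ total 3336
20–39: 4100 × 0.946 = 3879
40–59: 17100 × 0.939 = 16057
60–79: 7000 × 0.932 = 6524
80+: 18400 × 0.936 + 3400 × 0.478 = 17222 + 1625 = 18847
Net migration: 0–19 − 180 → 3156; 20–39 − 30 → 3849; 40–59 − 90 → 15967; 60–79 − 280 → 6244; 80+ + 20 → 18867
End of period: [3156, 3849, 15967, 6244, 18867]
Period 2.
Births: 3849 × 0.087 = 335 ; 15967 × 0.264 = 4215 ⇒ total 4550
20–39: 3156 × 0.946 = 2986
40–59: 3849 × 0.939 = 3614
60–79: 15967 × 0.932 = 14881
80+: 6244 × 0.936 + 18867 × 0.478 = 5844 + 9018 = 14862
Net migration: 0–19 − 180 → 4370; 20–39 − 30 → 2956; 40–59 − 90 → 3524; 60–79 − 280 → 14601; 80+ + 20 → 14882
End of period: [4370, 2956, 3524, 14601, 14882]
Period 3.
Births: 2956 × 0.087 = 257 ; 3524 × 0.264 = 930 ⇒ total 1187
20–39: 4370 × 0.946 = 4134
40–59: 2956 × 0.939 = 2776
60–79: 3524 × 0.932 = 3284
80+: 14601 × 0.936 + 14882 × 0.478 = 13667 + 7114 = 20781
Net migration: 0–19 − 180 → 1007; 20–39 − 30 → 4104; 40–59 − 90 → 2686; 60–79 − 280 → 3004; 80+ + 20 → 20801
End of period: [1007, 4104, 2686, 3004, 20801]
Total after period 3: 1007 + 4104 + 2686 + 3004 + 20801 = 31602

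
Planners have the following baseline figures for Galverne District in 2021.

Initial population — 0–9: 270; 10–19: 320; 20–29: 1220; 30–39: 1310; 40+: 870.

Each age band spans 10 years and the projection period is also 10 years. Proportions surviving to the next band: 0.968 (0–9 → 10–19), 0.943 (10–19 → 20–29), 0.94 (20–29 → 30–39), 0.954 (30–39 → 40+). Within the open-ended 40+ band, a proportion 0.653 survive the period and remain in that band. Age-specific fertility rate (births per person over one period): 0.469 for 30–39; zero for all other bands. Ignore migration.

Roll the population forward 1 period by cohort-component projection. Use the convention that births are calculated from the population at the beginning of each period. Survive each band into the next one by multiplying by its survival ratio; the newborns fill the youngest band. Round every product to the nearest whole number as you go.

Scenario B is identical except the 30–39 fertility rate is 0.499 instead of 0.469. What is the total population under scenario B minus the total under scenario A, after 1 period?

40

[period 1]
Births: 1310 × 0.469 = 614
10–19: 270 × 0.968 = 261
20–29: 320 × 0.943 = 302
30–39: 1220 × 0.94 = 1147
40+: 1310 × 0.954 + 870 × 0.653 = 1250 + 568 = 1818
Giving 614 / 261 / 302 / 1147 / 1818.
Scenario A total after 1 period: 4142
Scenario B projection —
[period 1]
Births: 1310 × 0.499 = 654
10–19: 270 × 0.968 = 261
20–29: 320 × 0.943 = 302
30–39: 1220 × 0.94 = 1147
40+: 1310 × 0.954 + 870 × 0.653 = 1250 + 568 = 1818
Giving 654 / 261 / 302 / 1147 / 1818.
Scenario B total after 1 period: 4182
Difference B − A = 4182 − 4142 = 40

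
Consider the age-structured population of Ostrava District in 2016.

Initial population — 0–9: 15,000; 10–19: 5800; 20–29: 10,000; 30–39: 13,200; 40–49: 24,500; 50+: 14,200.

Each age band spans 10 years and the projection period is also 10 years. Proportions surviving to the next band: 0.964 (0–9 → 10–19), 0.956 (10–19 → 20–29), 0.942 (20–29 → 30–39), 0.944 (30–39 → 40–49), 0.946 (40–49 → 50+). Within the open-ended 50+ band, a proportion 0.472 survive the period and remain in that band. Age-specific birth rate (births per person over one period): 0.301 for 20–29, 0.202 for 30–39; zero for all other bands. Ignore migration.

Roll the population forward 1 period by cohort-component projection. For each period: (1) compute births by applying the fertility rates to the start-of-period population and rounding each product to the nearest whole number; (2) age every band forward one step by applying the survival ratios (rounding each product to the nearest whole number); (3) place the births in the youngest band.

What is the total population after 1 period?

— Period 1 —
Births: 10000 * 0.301 = 3010, 13200 * 0.202 = 2666 ⇒ total 5676
10–19: 15000 * 0.964 = 14460
20–29: 5800 * 0.956 = 5545
30–39: 10000 * 0.942 = 9420
40–49: 13200 * 0.944 = 12461
50+: 24500 * 0.946 + 14200 * 0.472 = 23177 + 6702 = 29879
→ [5676, 14460, 5545, 9420, 12461, 29879]
Total after period 1: 5676 + 14460 + 5545 + 9420 + 12461 + 29879 = 77441

77441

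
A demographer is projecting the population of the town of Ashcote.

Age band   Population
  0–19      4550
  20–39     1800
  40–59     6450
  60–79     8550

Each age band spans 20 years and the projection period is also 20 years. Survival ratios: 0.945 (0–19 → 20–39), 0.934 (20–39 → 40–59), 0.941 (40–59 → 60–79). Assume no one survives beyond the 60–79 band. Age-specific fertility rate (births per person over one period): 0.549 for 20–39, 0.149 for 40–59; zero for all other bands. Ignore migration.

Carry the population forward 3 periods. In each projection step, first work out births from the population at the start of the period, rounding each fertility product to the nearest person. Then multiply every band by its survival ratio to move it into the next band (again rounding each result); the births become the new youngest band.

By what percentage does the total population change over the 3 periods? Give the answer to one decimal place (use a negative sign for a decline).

-55.2

Numbering the bands 1..4 from youngest to oldest:
[period 1]
Births: 1800 × 0.549 = 988  |  6450 × 0.149 = 961 ⇒ total 1949
Band 2: 4550 × 0.945 = 4300
Band 3: 1800 × 0.934 = 1681
Band 4: 6450 × 0.941 = 6069
Giving 1949 / 4300 / 1681 / 6069.
[period 2]
Births: 4300 × 0.549 = 2361  |  1681 × 0.149 = 250 ⇒ total 2611
Band 2: 1949 × 0.945 = 1842
Band 3: 4300 × 0.934 = 4016
Band 4: 1681 × 0.941 = 1582
Giving 2611 / 1842 / 4016 / 1582.
[period 3]
Births: 1842 × 0.549 = 1011  |  4016 × 0.149 = 598 ⇒ total 1609
Band 2: 2611 × 0.945 = 2467
Band 3: 1842 × 0.934 = 1720
Band 4: 4016 × 0.941 = 3779
Giving 1609 / 2467 / 1720 / 3779.
Total: 21350 → 9575; change = -11775; percentage change = -55.2%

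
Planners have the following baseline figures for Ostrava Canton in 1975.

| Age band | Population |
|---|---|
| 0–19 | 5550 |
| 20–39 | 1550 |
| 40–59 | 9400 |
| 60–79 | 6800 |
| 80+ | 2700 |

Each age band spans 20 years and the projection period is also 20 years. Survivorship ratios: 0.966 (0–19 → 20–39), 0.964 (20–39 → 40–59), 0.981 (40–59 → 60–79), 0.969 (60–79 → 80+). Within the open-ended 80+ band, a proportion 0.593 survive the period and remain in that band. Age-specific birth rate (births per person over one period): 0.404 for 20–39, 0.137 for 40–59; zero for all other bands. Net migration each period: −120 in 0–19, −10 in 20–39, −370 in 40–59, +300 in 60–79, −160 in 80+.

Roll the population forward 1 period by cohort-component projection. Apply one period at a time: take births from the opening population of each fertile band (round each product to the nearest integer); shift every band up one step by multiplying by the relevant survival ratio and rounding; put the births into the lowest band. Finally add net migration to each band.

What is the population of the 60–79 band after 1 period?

9521

Period 1.
Births: 1550 * 0.404 = 626 ; 9400 * 0.137 = 1288 → total 1914
20–39: 5550 * 0.966 = 5361
40–59: 1550 * 0.964 = 1494
60–79: 9400 * 0.981 = 9221
80+: 6800 * 0.969 + 2700 * 0.593 = 6589 + 1601 = 8190
Net migration: 0–19 − 120 → 1794; 20–39 − 10 → 5351; 40–59 − 370 → 1124; 60–79 + 300 → 9521; 80+ − 160 → 8030
→ [1794, 5351, 1124, 9521, 8030]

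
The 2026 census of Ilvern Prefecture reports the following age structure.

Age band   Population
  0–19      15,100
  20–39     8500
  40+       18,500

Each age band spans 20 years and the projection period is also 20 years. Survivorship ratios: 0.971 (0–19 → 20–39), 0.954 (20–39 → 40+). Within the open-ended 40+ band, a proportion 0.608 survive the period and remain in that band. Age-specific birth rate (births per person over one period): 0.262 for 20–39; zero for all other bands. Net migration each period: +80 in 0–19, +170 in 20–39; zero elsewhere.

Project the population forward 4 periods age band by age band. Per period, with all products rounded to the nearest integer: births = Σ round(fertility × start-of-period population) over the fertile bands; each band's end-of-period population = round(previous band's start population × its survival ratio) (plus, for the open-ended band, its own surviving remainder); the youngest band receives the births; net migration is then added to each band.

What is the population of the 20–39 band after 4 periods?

860

(Bands numbered youngest = 1 to oldest = 3.)
Period 1:
Births: 8500 * 0.262 = 2227
Band 2: 15100 * 0.971 = 14662
Band 3: 8500 * 0.954 + 18500 * 0.608 = 8109 + 11248 = 19357
Net migration: Band 1 + 80 → 2307; Band 2 + 170 → 14832
End of period: [2307, 14832, 19357]
Period 2:
Births: 14832 * 0.262 = 3886
Band 2: 2307 * 0.971 = 2240
Band 3: 14832 * 0.954 + 19357 * 0.608 = 14150 + 11769 = 25919
Net migration: Band 1 + 80 → 3966; Band 2 + 170 → 2410
End of period: [3966, 2410, 25919]
Period 3:
Births: 2410 * 0.262 = 631
Band 2: 3966 * 0.971 = 3851
Band 3: 2410 * 0.954 + 25919 * 0.608 = 2299 + 15759 = 18058
Net migration: Band 1 + 80 → 711; Band 2 + 170 → 4021
End of period: [711, 4021, 18058]
Period 4:
Births: 4021 * 0.262 = 1054
Band 2: 711 * 0.971 = 690
Band 3: 4021 * 0.954 + 18058 * 0.608 = 3836 + 10979 = 14815
Net migration: Band 1 + 80 → 1134; Band 2 + 170 → 860
End of period: [1134, 860, 14815]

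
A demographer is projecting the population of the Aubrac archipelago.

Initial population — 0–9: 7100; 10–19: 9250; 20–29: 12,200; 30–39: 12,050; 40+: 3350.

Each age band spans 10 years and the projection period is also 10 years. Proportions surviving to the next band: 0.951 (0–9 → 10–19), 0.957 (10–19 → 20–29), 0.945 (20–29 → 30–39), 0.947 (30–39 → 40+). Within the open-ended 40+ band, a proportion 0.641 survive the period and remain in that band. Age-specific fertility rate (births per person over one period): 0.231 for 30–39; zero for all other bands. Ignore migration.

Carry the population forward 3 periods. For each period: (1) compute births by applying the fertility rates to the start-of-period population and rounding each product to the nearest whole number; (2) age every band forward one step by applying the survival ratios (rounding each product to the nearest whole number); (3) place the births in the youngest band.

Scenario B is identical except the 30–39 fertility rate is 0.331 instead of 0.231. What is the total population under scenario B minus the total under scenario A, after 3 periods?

3030

— Period 1 —
Births: 12050 × 0.231 = 2784
10–19: 7100 × 0.951 = 6752
20–29: 9250 × 0.957 = 8852
30–39: 12200 × 0.945 = 11529
40+: 12050 × 0.947 + 3350 × 0.641 = 11411 + 2147 = 13558
Population now: 0–9=2784, 10–19=6752, 20–29=8852, 30–39=11529, 40+=13558
— Period 2 —
Births: 11529 × 0.231 = 2663
10–19: 2784 × 0.951 = 2648
20–29: 6752 × 0.957 = 6462
30–39: 8852 × 0.945 = 8365
40+: 11529 × 0.947 + 13558 × 0.641 = 10918 + 8691 = 19609
Population now: 0–9=2663, 10–19=2648, 20–29=6462, 30–39=8365, 40+=19609
— Period 3 —
Births: 8365 × 0.231 = 1932
10–19: 2663 × 0.951 = 2533
20–29: 2648 × 0.957 = 2534
30–39: 6462 × 0.945 = 6107
40+: 8365 × 0.947 + 19609 × 0.641 = 7922 + 12569 = 20491
Population now: 0–9=1932, 10–19=2533, 20–29=2534, 30–39=6107, 40+=20491
Scenario A total after 3 periods: 33597
Scenario B projection —
— Period 1 —
Births: 12050 × 0.331 = 3989
10–19: 7100 × 0.951 = 6752
20–29: 9250 × 0.957 = 8852
30–39: 12200 × 0.945 = 11529
40+: 12050 × 0.947 + 3350 × 0.641 = 11411 + 2147 = 13558
Population now: 0–9=3989, 10–19=6752, 20–29=8852, 30–39=11529, 40+=13558
— Period 2 —
Births: 11529 × 0.331 = 3816
10–19: 3989 × 0.951 = 3794
20–29: 6752 × 0.957 = 6462
30–39: 8852 × 0.945 = 8365
40+: 11529 × 0.947 + 13558 × 0.641 = 10918 + 8691 = 19609
Population now: 0–9=3816, 10–19=3794, 20–29=6462, 30–39=8365, 40+=19609
— Period 3 —
Births: 8365 × 0.331 = 2769
10–19: 3816 × 0.951 = 3629
20–29: 3794 × 0.957 = 3631
30–39: 6462 × 0.945 = 6107
40+: 8365 × 0.947 + 19609 × 0.641 = 7922 + 12569 = 20491
Population now: 0–9=2769, 10–19=3629, 20–29=3631, 30–39=6107, 40+=20491
Scenario B total after 3 periods: 36627
Difference B − A = 36627 − 33597 = 3030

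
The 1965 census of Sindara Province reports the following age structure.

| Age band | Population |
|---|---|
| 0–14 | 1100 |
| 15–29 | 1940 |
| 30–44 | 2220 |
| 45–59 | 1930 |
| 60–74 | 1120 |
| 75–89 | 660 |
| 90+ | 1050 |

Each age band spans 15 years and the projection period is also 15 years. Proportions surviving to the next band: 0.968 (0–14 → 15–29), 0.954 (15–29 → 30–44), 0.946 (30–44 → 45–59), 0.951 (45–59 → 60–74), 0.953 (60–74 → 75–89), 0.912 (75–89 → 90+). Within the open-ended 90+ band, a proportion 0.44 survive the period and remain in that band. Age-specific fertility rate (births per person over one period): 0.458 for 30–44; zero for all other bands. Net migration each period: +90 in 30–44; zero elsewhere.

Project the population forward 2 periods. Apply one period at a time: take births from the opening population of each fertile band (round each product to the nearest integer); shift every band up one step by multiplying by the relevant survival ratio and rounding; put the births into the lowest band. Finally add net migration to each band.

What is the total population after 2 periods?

10002

(Bands numbered youngest = 1 to oldest = 7.)
— Period 1 —
Births: 2220 × 0.458 = 1017
Band 2: 1100 × 0.968 = 1065
Band 3: 1940 × 0.954 = 1851
Band 4: 2220 × 0.946 = 2100
Band 5: 1930 × 0.951 = 1835
Band 6: 1120 × 0.953 = 1067
Band 7: 660 × 0.912 + 1050 × 0.44 = 602 + 462 = 1064
Net migration: Band 3 + 90 → 1941
Population now: 0–14=1017, 15–29=1065, 30–44=1941, 45–59=2100, 60–74=1835, 75–89=1067, 90+=1064
— Period 2 —
Births: 1941 × 0.458 = 889
Band 2: 1017 × 0.968 = 984
Band 3: 1065 × 0.954 = 1016
Band 4: 1941 × 0.946 = 1836
Band 5: 2100 × 0.951 = 1997
Band 6: 1835 × 0.953 = 1749
Band 7: 1067 × 0.912 + 1064 × 0.44 = 973 + 468 = 1441
Net migration: Band 3 + 90 → 1106
Population now: 0–14=889, 15–29=984, 30–44=1106, 45–59=1836, 60–74=1997, 75–89=1749, 90+=1441
Total after period 2: 889 + 984 + 1106 + 1836 + 1997 + 1749 + 1441 = 10002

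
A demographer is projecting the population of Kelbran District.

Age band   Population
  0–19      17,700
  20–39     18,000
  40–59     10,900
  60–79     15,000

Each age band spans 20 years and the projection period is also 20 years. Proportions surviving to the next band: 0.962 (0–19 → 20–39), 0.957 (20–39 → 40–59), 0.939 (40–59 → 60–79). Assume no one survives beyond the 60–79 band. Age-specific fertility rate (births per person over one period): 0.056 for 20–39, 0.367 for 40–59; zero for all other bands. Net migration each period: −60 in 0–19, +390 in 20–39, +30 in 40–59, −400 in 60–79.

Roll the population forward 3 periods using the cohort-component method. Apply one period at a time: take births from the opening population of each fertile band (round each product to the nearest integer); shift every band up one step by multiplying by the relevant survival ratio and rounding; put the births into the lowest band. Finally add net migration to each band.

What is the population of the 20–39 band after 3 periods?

7363

Call the bands 1 to 4, youngest first.
After projecting period 1:
Births: 18000 × 0.056 = 1008 ; 10900 × 0.367 = 4000 ⇒ total 5008
Band 2: 17700 × 0.962 = 17027
Band 3: 18000 × 0.957 = 17226
Band 4: 10900 × 0.939 = 10235
Net migration: Band 1 − 60 → 4948; Band 2 + 390 → 17417; Band 3 + 30 → 17256; Band 4 − 400 → 9835
Population now: 0–19=4948, 20–39=17417, 40–59=17256, 60–79=9835
After projecting period 2:
Births: 17417 × 0.056 = 975 ; 17256 × 0.367 = 6333 ⇒ total 7308
Band 2: 4948 × 0.962 = 4760
Band 3: 17417 × 0.957 = 16668
Band 4: 17256 × 0.939 = 16203
Net migration: Band 1 − 60 → 7248; Band 2 + 390 → 5150; Band 3 + 30 → 16698; Band 4 − 400 → 15803
Population now: 0–19=7248, 20–39=5150, 40–59=16698, 60–79=15803
After projecting period 3:
Births: 5150 × 0.056 = 288 ; 16698 × 0.367 = 6128 ⇒ total 6416
Band 2: 7248 × 0.962 = 6973
Band 3: 5150 × 0.957 = 4929
Band 4: 16698 × 0.939 = 15679
Net migration: Band 1 − 60 → 6356; Band 2 + 390 → 7363; Band 3 + 30 → 4959; Band 4 − 400 → 15279
Population now: 0–19=6356, 20–39=7363, 40–59=4959, 60–79=15279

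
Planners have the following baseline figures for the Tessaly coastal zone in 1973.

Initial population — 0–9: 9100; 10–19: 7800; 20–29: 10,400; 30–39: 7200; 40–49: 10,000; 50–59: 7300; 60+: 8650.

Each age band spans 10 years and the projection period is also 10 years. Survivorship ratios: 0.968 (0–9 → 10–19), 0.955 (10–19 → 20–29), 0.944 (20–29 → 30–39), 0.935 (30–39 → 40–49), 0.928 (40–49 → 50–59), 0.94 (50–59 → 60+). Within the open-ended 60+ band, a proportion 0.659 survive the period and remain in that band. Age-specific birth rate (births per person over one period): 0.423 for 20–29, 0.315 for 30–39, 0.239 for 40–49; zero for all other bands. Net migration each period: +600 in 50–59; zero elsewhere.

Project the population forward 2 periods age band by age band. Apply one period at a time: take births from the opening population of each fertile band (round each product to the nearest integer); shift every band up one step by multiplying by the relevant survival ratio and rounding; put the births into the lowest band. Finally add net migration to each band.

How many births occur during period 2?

7853

Period 1.
Births: 10400 × 0.423 = 4399, 7200 × 0.315 = 2268, 10000 × 0.239 = 2390 → total 9057
10–19: 9100 × 0.968 = 8809
20–29: 7800 × 0.955 = 7449
30–39: 10400 × 0.944 = 9818
40–49: 7200 × 0.935 = 6732
50–59: 10000 × 0.928 = 9280
60+: 7300 × 0.94 + 8650 × 0.659 = 6862 + 5700 = 12562
Net migration: 50–59 + 600 → 9880
End of period: [9057, 8809, 7449, 9818, 6732, 9880, 12562]
Period 2.
Births: 7449 × 0.423 = 3151, 9818 × 0.315 = 3093, 6732 × 0.239 = 1609 → total 7853
10–19: 9057 × 0.968 = 8767
20–29: 8809 × 0.955 = 8413
30–39: 7449 × 0.944 = 7032
40–49: 9818 × 0.935 = 9180
50–59: 6732 × 0.928 = 6247
60+: 9880 × 0.94 + 12562 × 0.659 = 9287 + 8278 = 17565
Net migration: 50–59 + 600 → 6847
End of period: [7853, 8767, 8413, 7032, 9180, 6847, 17565]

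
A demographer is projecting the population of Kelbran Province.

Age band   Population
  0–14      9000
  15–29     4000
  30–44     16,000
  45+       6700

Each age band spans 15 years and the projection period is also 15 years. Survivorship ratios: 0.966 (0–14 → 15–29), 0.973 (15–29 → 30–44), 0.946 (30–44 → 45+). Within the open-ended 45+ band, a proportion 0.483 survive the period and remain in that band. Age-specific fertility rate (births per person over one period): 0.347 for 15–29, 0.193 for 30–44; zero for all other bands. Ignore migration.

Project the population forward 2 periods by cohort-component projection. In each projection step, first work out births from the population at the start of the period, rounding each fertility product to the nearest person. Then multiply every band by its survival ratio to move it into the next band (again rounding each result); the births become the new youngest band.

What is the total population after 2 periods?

29107

Numbering the groups 1..4 from youngest to oldest:
Period 1.
Births: 4000 × 0.347 = 1388  |  16000 × 0.193 = 3088 — total 4476
Group 2: 9000 × 0.966 = 8694
Group 3: 4000 × 0.973 = 3892
Group 4: 16000 × 0.946 + 6700 × 0.483 = 15136 + 3236 = 18372
→ [4476, 8694, 3892, 18372]
Period 2.
Births: 8694 × 0.347 = 3017  |  3892 × 0.193 = 751 — total 3768
Group 2: 4476 × 0.966 = 4324
Group 3: 8694 × 0.973 = 8459
Group 4: 3892 × 0.946 + 18372 × 0.483 = 3682 + 8874 = 12556
→ [3768, 4324, 8459, 12556]
Total after period 2: 3768 + 4324 + 8459 + 12556 = 29107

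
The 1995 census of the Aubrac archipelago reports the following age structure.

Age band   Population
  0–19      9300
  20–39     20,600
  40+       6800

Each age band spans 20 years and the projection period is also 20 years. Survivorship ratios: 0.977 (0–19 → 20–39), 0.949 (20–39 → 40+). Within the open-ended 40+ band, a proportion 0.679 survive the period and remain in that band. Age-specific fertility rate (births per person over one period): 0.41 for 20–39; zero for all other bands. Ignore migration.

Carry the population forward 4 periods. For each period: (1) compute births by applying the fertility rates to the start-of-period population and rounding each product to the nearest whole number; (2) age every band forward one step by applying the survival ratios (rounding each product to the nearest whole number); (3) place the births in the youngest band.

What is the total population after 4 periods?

After projecting period 1:
Births: 20600 × 0.41 = 8446
20–39: 9300 × 0.977 = 9086
40+: 20600 × 0.949 + 6800 × 0.679 = 19549 + 4617 = 24166
Population now: 0–19=8446, 20–39=9086, 40+=24166
After projecting period 2:
Births: 9086 × 0.41 = 3725
20–39: 8446 × 0.977 = 8252
40+: 9086 × 0.949 + 24166 × 0.679 = 8623 + 16409 = 25032
Population now: 0–19=3725, 20–39=8252, 40+=25032
After projecting period 3:
Births: 8252 × 0.41 = 3383
20–39: 3725 × 0.977 = 3639
40+: 8252 × 0.949 + 25032 × 0.679 = 7831 + 16997 = 24828
Population now: 0–19=3383, 20–39=3639, 40+=24828
After projecting period 4:
Births: 3639 × 0.41 = 1492
20–39: 3383 × 0.977 = 3305
40+: 3639 × 0.949 + 24828 × 0.679 = 3453 + 16858 = 20311
Population now: 0–19=1492, 20–39=3305, 40+=20311
Total after period 4: 1492 + 3305 + 20311 = 25108

25108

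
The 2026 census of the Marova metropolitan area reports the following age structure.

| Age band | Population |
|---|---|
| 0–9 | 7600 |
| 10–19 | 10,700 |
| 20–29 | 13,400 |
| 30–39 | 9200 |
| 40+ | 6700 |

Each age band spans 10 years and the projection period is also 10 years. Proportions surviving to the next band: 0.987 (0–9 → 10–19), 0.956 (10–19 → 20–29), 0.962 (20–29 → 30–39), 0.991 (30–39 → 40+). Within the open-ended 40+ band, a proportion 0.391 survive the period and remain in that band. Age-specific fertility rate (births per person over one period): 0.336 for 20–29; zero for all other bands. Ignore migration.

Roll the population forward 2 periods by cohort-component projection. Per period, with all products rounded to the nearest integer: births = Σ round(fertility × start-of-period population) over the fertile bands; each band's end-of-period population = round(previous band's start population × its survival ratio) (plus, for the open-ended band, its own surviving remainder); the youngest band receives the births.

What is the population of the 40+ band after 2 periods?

— Period 1 —
Births: 13400 * 0.336 = 4502
10–19: 7600 * 0.987 = 7501
20–29: 10700 * 0.956 = 10229
30–39: 13400 * 0.962 = 12891
40+: 9200 * 0.991 + 6700 * 0.391 = 9117 + 2620 = 11737
Population now: 0–9=4502, 10–19=7501, 20–29=10229, 30–39=12891, 40+=11737
— Period 2 —
Births: 10229 * 0.336 = 3437
10–19: 4502 * 0.987 = 4443
20–29: 7501 * 0.956 = 7171
30–39: 10229 * 0.962 = 9840
40+: 12891 * 0.991 + 11737 * 0.391 = 12775 + 4589 = 17364
Population now: 0–9=3437, 10–19=4443, 20–29=7171, 30–39=9840, 40+=17364

17364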